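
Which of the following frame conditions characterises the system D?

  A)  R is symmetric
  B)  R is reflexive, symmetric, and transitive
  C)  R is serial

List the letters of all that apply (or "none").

(A) this class determines KB, not D.
(B) this class determines S5, not D.
(C) D is sound and complete for exactly this class.

C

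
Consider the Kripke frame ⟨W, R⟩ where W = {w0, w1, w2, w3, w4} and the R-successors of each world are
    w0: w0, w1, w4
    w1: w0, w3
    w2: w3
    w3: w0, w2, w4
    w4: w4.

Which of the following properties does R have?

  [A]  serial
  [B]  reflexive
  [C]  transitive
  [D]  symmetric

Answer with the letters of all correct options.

A

(A) serial: every world has an R-successor.
(B) not reflexive: not w1 R w1.
(C) not transitive: w0 R w1 and w1 R w3 but not w0 R w3.
(D) not symmetric: w0 R w4 but not w4 R w0.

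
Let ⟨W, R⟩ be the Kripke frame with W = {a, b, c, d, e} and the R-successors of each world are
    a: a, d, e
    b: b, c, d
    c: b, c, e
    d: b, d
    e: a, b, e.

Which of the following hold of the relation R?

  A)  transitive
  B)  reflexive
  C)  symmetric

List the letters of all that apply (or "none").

B

(A) not transitive: a R d and d R b but not a R b.
(B) reflexive: each world relates to itself.
(C) not symmetric: a R d but not d R a.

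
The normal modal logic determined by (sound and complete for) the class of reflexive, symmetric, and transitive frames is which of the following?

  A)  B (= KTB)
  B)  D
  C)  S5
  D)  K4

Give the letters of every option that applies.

C

(A) B (= KTB) is determined by the class of reflexive and symmetric frames.
(B) D is determined by the class of serial frames.
(C) S5 is determined by exactly this class.
(D) K4 is determined by the class of transitive frames.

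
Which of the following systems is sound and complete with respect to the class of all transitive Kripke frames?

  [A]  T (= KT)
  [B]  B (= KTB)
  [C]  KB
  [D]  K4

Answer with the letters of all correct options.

D

(A) T (= KT) is determined by the class of reflexive frames.
(B) B (= KTB) is determined by the class of reflexive and symmetric frames.
(C) KB is determined by the class of symmetric frames.
(D) K4 is determined by exactly this class.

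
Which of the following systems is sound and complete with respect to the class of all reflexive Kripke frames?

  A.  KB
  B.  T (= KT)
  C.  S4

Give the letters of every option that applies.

B

(A) KB is determined by the class of symmetric frames.
(B) T (= KT) is determined by exactly this class.
(C) S4 is determined by the class of reflexive and transitive frames.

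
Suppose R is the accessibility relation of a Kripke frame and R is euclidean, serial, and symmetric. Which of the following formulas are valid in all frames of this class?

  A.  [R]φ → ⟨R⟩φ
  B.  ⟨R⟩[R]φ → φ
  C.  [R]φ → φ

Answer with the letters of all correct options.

Serial, symmetric and euclidean together give transitive (from symmetry + euclidean) and then reflexive; the relation is an equivalence.
(A) [R]φ → ⟨R⟩φ (axiom D) characterises the serial frames. Every such R is serial — valid.
(B) ⟨R⟩[R]φ → φ (the dual of axiom B) characterises the symmetric frames. Every such R is symmetric — valid.
(C) axiom T: valid iff R is reflexive. Every such R is reflexive — valid.

A, B, C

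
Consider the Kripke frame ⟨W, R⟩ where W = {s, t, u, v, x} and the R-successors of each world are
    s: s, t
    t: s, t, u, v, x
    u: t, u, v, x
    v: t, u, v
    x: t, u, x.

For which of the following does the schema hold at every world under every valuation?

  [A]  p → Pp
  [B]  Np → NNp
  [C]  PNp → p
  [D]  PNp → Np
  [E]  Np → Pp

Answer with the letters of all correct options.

A, C, E

R is reflexive: each world relates to itself.
R is symmetric: every R-edge is matched by its reverse.
R is not transitive: s R t and t R u but not s R u.
R is not euclidean: t R s and t R u but not s R u.
R is serial: every world has an R-successor.
(A) p → Pp is the dual of axiom T; it is valid on a frame exactly when R is reflexive. R is reflexive, so valid.
(B) axiom 4: valid iff R is transitive. R is not transitive — not valid.
(C) the dual of axiom B: valid iff R is symmetric. R is symmetric — valid.
(D) the dual of axiom 5: valid iff R is euclidean. R is not euclidean — not valid.
(E) Np → Pp is axiom D, which corresponds to seriality. R is serial — valid.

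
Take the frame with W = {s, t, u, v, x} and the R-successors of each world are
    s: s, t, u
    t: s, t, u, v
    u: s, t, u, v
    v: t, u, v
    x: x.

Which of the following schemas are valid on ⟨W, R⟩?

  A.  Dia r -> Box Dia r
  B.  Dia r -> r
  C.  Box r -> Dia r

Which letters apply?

C

R is not euclidean: t R s and t R v but not s R v.
R is serial: every world has an R-successor.
R is not a subset of the identity: s R t with s ≠ t.
(A) Dia r -> Box Dia r (axiom 5) characterises the euclidean frames. R is not euclidean — not valid.
(B) Dia r -> r is valid only on frames where every R-edge is a self-loop. Here R ⊄ identity — not valid.
(C) Box r -> Dia r is axiom D; it is valid on a frame exactly when R is serial. R is serial, so valid.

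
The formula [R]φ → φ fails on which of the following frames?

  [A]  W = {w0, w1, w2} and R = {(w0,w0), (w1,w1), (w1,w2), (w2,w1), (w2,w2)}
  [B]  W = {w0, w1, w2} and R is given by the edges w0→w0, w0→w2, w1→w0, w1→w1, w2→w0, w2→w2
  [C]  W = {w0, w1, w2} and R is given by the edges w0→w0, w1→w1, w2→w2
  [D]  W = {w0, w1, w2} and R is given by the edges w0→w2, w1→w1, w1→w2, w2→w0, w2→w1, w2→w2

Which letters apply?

D

The schema [R]φ → φ is axiom T; it is valid on a frame iff R is reflexive.
(A) R is reflexive (each world relates to itself), so the schema is valid here.
(B) R is reflexive (each world relates to itself), so the schema is valid here.
(C) R is reflexive (each world relates to itself), so the schema is valid here.
(D) R is not reflexive (not w0 R w0), so the schema fails here.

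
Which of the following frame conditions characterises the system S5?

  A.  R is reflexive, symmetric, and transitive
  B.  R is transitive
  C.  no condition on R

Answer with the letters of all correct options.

A

(A) S5 is sound and complete for exactly this class.
(B) this class determines K4, not S5.
(C) this class determines K, not S5.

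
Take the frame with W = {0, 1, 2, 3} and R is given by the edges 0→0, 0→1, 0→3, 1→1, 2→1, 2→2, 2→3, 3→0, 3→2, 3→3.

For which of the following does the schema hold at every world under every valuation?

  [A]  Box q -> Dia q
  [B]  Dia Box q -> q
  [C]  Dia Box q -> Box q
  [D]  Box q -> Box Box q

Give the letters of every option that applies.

A

R is not symmetric: 0 R 1 but not 1 R 0.
R is not transitive: 0 R 3 and 3 R 2 but not 0 R 2.
R is not euclidean: 0 R 1 and 0 R 0 but not 1 R 0.
R is serial: every world has an R-successor.
(A) Box q -> Dia q is axiom D; it is valid on a frame exactly when R is serial. R is serial, so valid.
(B) Dia Box q -> q (the dual of axiom B) characterises the symmetric frames. R is not symmetric — not valid.
(C) the dual of axiom 5: valid iff R is euclidean. R is not euclidean — not valid.
(D) Box q -> Box Box q (axiom 4) characterises the transitive frames. R is not transitive — not valid.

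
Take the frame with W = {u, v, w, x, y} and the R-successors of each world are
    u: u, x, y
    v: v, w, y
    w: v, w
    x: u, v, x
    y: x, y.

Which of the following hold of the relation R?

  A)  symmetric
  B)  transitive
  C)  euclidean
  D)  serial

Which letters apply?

(A) not symmetric: u R y but not y R u.
(B) not transitive: u R x and x R v but not u R v.
(C) not euclidean: u R x and u R y but not x R y.
(D) serial: every world has an R-successor.

D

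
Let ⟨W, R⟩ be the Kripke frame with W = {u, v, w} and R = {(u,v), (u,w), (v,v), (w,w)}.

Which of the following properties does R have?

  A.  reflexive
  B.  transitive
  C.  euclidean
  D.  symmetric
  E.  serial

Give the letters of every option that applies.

B, E

(A) not reflexive: not u R u.
(B) transitive: R is closed under composition.
(C) not euclidean: u R v and u R w but not v R w.
(D) not symmetric: u R v but not v R u.
(E) serial: every world has an R-successor.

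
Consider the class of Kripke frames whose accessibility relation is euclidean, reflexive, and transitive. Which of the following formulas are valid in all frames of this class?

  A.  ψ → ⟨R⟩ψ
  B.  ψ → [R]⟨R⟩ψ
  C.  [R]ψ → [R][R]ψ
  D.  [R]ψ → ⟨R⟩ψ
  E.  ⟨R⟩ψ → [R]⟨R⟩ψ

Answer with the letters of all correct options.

A relation that is euclidean, reflexive, and transitive is also serial and symmetric.
(A) ψ → ⟨R⟩ψ is the dual of axiom T, which corresponds to reflexivity. Every such R is reflexive — valid.
(B) axiom B: valid iff R is symmetric. Every such R is symmetric — valid.
(C) [R]ψ → [R][R]ψ is axiom 4, which corresponds to transitivity. Every such R is transitive — valid.
(D) [R]ψ → ⟨R⟩ψ is axiom D; it is valid on a frame exactly when R is serial. Every such R is serial, so valid.
(E) ⟨R⟩ψ → [R]⟨R⟩ψ is axiom 5, which corresponds to the euclidean property. Every such R is euclidean — valid.

A, B, C, D, E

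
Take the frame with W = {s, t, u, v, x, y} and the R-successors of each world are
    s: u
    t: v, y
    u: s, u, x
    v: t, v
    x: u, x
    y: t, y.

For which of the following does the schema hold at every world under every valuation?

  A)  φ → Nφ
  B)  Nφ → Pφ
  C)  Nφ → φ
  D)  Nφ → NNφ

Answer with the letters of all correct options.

B

R is not reflexive: not s R s.
R is not transitive: s R u and u R s but not s R s.
R is serial: every world has an R-successor.
R is not a subset of the identity: s R u with s ≠ u.
(A) φ → Nφ (equivalent to ◇p→p) corresponds to R being a subset of the identity. Here R ⊄ identity, so not valid.
(B) Nφ → Pφ is axiom D; it is valid on a frame exactly when R is serial. R is serial, so valid.
(C) axiom T: valid iff R is reflexive. R is not reflexive — not valid.
(D) axiom 4: valid iff R is transitive. R is not transitive — not valid.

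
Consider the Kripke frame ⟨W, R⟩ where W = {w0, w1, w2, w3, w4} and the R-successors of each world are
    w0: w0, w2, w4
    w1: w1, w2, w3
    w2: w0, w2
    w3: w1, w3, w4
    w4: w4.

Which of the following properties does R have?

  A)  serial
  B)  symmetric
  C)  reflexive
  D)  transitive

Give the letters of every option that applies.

(A) serial: every world has an R-successor.
(B) not symmetric: w0 R w4 but not w4 R w0.
(C) reflexive: each world relates to itself.
(D) not transitive: w1 R w2 and w2 R w0 but not w1 R w0.

A, C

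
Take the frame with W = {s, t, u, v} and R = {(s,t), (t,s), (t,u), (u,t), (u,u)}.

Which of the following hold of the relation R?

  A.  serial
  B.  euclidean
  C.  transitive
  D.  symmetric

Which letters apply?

(A) not serial: v has no R-successor.
(B) not euclidean: t R s and t R u but not s R u.
(C) not transitive: s R t and t R s but not s R s.
(D) symmetric: every R-edge is matched by its reverse.

D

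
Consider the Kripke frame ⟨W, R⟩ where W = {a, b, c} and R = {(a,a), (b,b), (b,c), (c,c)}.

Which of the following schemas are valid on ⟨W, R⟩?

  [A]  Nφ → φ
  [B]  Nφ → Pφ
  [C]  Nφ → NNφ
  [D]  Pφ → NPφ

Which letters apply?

A, B, C

R is reflexive: each world relates to itself.
R is transitive: R is closed under composition.
R is not euclidean: b R c and b R b but not c R b.
R is serial: every world has an R-successor.
(A) Nφ → φ is axiom T, which corresponds to reflexivity. R is reflexive — valid.
(B) Nφ → Pφ is axiom D; it is valid on a frame exactly when R is serial. R is serial, so valid.
(C) Nφ → NNφ (axiom 4) characterises the transitive frames. R is transitive — valid.
(D) axiom 5: valid iff R is euclidean. R is not euclidean — not valid.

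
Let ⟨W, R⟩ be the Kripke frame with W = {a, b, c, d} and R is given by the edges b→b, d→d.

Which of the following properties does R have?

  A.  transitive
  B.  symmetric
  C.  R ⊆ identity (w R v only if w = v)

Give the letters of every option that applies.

A, B, C

(A) transitive: R is closed under composition.
(B) symmetric: every R-edge is matched by its reverse.
(C) ⊆ identity: every R-edge is a self-loop.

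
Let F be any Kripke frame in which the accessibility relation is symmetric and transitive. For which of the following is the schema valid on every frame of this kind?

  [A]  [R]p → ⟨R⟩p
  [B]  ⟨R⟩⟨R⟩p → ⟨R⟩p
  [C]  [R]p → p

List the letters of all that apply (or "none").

B

A symmetric transitive relation is euclidean (uRv and uRw give vRu by symmetry, then vRw by transitivity).
(A) axiom D: valid iff R is serial. Such an R need not be serial — not valid.
(B) ⟨R⟩⟨R⟩p → ⟨R⟩p (the dual of axiom 4) characterises the transitive frames. Every such R is transitive — valid.
(C) [R]p → p (axiom T) characterises the reflexive frames. Such an R need not be reflexive — not valid.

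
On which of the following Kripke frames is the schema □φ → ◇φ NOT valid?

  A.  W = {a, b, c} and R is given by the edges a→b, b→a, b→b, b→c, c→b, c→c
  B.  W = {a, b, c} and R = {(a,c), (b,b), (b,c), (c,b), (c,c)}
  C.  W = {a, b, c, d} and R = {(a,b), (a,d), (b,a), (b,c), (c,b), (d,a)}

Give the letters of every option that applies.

The schema □φ → ◇φ is axiom D; it is valid on a frame iff R is serial.
(A) R is serial (every world has an R-successor), so the schema is valid here.
(B) R is serial (every world has an R-successor), so the schema is valid here.
(C) R is serial (every world has an R-successor), so the schema is valid here.

none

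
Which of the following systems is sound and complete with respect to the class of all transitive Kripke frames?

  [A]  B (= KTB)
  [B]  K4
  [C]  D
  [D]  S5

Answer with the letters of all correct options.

B

(A) B (= KTB) is determined by the class of reflexive and symmetric frames.
(B) K4 is determined by exactly this class.
(C) D is determined by the class of serial frames.
(D) S5 is determined by the class of reflexive, symmetric, and transitive frames.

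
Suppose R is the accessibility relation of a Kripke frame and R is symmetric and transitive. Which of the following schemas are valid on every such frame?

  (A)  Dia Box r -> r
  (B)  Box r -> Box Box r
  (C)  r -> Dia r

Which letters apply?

A symmetric transitive relation is euclidean (uRv and uRw give vRu by symmetry, then vRw by transitivity).
(A) Dia Box r -> r is the dual of axiom B, which corresponds to symmetry. Every such R is symmetric — valid.
(B) axiom 4: valid iff R is transitive. Every such R is transitive — valid.
(C) the dual of axiom T: valid iff R is reflexive. Such an R need not be reflexive — not valid.

A, B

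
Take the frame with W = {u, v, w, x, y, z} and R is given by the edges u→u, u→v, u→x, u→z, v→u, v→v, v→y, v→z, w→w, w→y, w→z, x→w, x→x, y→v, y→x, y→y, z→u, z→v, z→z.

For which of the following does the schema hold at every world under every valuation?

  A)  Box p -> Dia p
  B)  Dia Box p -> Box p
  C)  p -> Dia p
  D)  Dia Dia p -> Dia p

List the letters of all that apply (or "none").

A, C

R is reflexive: each world relates to itself.
R is not transitive: u R v and v R y but not u R y.
R is not euclidean: u R v and u R x but not v R x.
R is serial: every world has an R-successor.
(A) axiom D: valid iff R is serial. R is serial — valid.
(B) Dia Box p -> Box p is the dual of axiom 5; it is valid on a frame exactly when R is euclidean. R is not euclidean, so not valid.
(C) p -> Dia p is the dual of axiom T; it is valid on a frame exactly when R is reflexive. R is reflexive, so valid.
(D) Dia Dia p -> Dia p (the dual of axiom 4) characterises the transitive frames. R is not transitive — not valid.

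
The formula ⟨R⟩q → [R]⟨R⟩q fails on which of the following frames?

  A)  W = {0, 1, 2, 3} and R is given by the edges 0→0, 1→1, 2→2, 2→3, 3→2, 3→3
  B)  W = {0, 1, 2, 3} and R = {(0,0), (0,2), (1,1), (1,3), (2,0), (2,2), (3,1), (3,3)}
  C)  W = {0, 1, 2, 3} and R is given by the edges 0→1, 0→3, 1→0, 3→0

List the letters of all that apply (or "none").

C

The schema ⟨R⟩q → [R]⟨R⟩q is axiom 5; it is valid on a frame iff R is euclidean.
(A) R is euclidean (any two R-successors of the same world are R-related), so the schema is valid here.
(B) R is euclidean (any two R-successors of the same world are R-related), so the schema is valid here.
(C) R is not euclidean (0 R 1 and 0 R 3 but not 1 R 3), so the schema fails here.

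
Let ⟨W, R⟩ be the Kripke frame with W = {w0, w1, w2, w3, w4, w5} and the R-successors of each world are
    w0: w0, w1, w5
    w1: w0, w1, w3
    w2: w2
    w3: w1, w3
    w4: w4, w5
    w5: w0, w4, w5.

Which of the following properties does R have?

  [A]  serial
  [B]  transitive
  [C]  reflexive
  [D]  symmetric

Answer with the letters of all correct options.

(A) serial: every world has an R-successor.
(B) not transitive: w0 R w1 and w1 R w3 but not w0 R w3.
(C) reflexive: each world relates to itself.
(D) symmetric: every R-edge is matched by its reverse.

A, C, D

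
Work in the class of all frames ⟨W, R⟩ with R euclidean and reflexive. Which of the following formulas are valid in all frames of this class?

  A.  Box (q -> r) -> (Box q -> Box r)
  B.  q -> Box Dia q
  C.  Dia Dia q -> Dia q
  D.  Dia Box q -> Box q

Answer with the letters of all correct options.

A reflexive euclidean relation is also symmetric (from wRw and wRv the euclidean condition gives vRw) and hence transitive; it is an equivalence relation.
(A) Box (q -> r) -> (Box q -> Box r) is the K axiom; it holds on all frames — valid.
(B) q -> Box Dia q (axiom B) characterises the symmetric frames. Every such R is symmetric — valid.
(C) the dual of axiom 4: valid iff R is transitive. Every such R is transitive — valid.
(D) the dual of axiom 5: valid iff R is euclidean. Every such R is euclidean — valid.

A, B, C, D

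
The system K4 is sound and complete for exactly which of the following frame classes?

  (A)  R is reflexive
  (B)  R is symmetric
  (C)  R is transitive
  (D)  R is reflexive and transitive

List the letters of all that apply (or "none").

(A) this class determines T (= KT), not K4.
(B) this class determines KB, not K4.
(C) K4 is sound and complete for exactly this class.
(D) this class determines S4, not K4.

C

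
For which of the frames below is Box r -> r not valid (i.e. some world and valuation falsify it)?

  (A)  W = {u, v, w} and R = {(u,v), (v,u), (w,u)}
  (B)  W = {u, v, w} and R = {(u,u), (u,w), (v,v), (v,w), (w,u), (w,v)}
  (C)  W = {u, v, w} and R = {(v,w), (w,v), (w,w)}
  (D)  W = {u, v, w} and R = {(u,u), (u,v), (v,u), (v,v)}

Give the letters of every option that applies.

A, B, C, D

The schema Box r -> r is axiom T; it is valid on a frame iff R is reflexive.
(A) R is not reflexive (not u R u), so the schema fails here.
(B) R is not reflexive (not w R w), so the schema fails here.
(C) R is not reflexive (not u R u), so the schema fails here.
(D) R is not reflexive (not w R w), so the schema fails here.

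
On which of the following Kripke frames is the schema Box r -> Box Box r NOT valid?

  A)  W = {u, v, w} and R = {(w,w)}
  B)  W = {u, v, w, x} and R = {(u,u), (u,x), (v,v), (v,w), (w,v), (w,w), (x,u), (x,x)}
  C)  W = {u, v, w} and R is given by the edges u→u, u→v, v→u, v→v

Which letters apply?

none

The schema Box r -> Box Box r is axiom 4; it is valid on a frame iff R is transitive.
(A) R is transitive (R is closed under composition), so the schema is valid here.
(B) R is transitive (R is closed under composition), so the schema is valid here.
(C) R is transitive (R is closed under composition), so the schema is valid here.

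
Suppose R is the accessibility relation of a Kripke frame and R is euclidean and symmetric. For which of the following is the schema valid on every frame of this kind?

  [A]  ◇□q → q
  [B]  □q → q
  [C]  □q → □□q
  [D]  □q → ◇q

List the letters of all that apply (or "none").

A symmetric euclidean relation is transitive (uRv and vRw give vRu by symmetry, then uRw by the euclidean condition, applied at v).
(A) the dual of axiom B: valid iff R is symmetric. Every such R is symmetric — valid.
(B) □q → q is axiom T, which corresponds to reflexivity. Such an R need not be reflexive — not valid.
(C) □q → □□q is axiom 4; it is valid on a frame exactly when R is transitive. Every such R is transitive, so valid.
(D) axiom D: valid iff R is serial. Such an R need not be serial — not valid.

A, C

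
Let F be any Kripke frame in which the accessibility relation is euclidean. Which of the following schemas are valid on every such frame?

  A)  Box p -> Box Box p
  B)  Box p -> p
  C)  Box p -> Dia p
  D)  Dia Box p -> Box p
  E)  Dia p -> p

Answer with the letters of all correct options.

D

(A) Box p -> Box Box p (axiom 4) characterises the transitive frames. Such an R need not be transitive — not valid.
(B) Box p -> p is axiom T; it is valid on a frame exactly when R is reflexive. Such an R need not be reflexive, so not valid.
(C) axiom D: valid iff R is serial. Such an R need not be serial — not valid.
(D) Dia Box p -> Box p (the dual of axiom 5) characterises the euclidean frames. Every such R is euclidean — valid.
(E) Dia p -> p is the converse of T; it holds exactly when R ⊆ identity. Such an R need not be a subset of the identity — not valid.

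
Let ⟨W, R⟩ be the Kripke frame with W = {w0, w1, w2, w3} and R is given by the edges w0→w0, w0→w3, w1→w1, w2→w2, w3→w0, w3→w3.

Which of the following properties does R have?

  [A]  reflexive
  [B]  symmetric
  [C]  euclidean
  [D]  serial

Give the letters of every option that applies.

A, B, C, D

(A) reflexive: each world relates to itself.
(B) symmetric: every R-edge is matched by its reverse.
(C) euclidean: any two R-successors of the same world are R-related.
(D) serial: every world has an R-successor.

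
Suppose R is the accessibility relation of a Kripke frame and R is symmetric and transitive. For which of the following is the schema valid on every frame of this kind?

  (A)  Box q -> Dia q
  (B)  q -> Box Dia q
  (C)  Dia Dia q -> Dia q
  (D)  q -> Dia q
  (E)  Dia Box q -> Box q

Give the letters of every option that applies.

B, C, E

A symmetric transitive relation is euclidean (uRv and uRw give vRu by symmetry, then vRw by transitivity).
(A) Box q -> Dia q is axiom D; it is valid on a frame exactly when R is serial. Such an R need not be serial, so not valid.
(B) q -> Box Dia q (axiom B) characterises the symmetric frames. Every such R is symmetric — valid.
(C) Dia Dia q -> Dia q is the dual of axiom 4, which corresponds to transitivity. Every such R is transitive — valid.
(D) the dual of axiom T: valid iff R is reflexive. Such an R need not be reflexive — not valid.
(E) Dia Box q -> Box q is the dual of axiom 5; it is valid on a frame exactly when R is euclidean. Every such R is euclidean, so valid.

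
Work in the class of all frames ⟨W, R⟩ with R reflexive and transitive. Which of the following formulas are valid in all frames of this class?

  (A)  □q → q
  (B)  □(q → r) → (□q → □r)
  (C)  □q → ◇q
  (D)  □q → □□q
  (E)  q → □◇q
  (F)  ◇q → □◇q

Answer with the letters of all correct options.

A, B, C, D

Reflexive relations are serial.
(A) □q → q is axiom T; it is valid on a frame exactly when R is reflexive. Every such R is reflexive, so valid.
(B) □(q → r) → (□q → □r) is axiom K, valid on every Kripke frame — valid.
(C) □q → ◇q is axiom D, which corresponds to seriality. Every such R is serial — valid.
(D) □q → □□q (axiom 4) characterises the transitive frames. Every such R is transitive — valid.
(E) q → □◇q (axiom B) characterises the symmetric frames. Such an R need not be symmetric — not valid.
(F) ◇q → □◇q is axiom 5, which corresponds to the euclidean property. Such an R need not be euclidean — not valid.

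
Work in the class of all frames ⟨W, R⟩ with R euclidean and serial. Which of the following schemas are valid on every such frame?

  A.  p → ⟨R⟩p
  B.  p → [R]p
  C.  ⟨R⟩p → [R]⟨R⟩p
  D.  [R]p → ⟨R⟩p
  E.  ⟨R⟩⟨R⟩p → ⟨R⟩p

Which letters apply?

(A) p → ⟨R⟩p is the dual of axiom T, which corresponds to reflexivity. Such an R need not be reflexive — not valid.
(B) p → [R]p is valid only on frames where every R-edge is a self-loop. Such an R need not be a subset of the identity — not valid.
(C) ⟨R⟩p → [R]⟨R⟩p (axiom 5) characterises the euclidean frames. Every such R is euclidean — valid.
(D) [R]p → ⟨R⟩p is axiom D; it is valid on a frame exactly when R is serial. Every such R is serial, so valid.
(E) ⟨R⟩⟨R⟩p → ⟨R⟩p is the dual of axiom 4, which corresponds to transitivity. Such an R need not be transitive — not valid.

C, D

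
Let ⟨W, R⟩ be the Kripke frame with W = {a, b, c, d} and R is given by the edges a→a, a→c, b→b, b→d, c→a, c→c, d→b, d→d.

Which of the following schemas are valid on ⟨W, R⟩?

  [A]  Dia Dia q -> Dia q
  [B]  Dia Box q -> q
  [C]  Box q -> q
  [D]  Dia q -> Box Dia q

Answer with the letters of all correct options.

R is reflexive: each world relates to itself.
R is symmetric: every R-edge is matched by its reverse.
R is transitive: R is closed under composition.
R is euclidean: any two R-successors of the same world are R-related.
(A) Dia Dia q -> Dia q is the dual of axiom 4; it is valid on a frame exactly when R is transitive. R is transitive, so valid.
(B) Dia Box q -> q (the dual of axiom B) characterises the symmetric frames. R is symmetric — valid.
(C) Box q -> q is axiom T; it is valid on a frame exactly when R is reflexive. R is reflexive, so valid.
(D) axiom 5: valid iff R is euclidean. R is euclidean — valid.

A, B, C, D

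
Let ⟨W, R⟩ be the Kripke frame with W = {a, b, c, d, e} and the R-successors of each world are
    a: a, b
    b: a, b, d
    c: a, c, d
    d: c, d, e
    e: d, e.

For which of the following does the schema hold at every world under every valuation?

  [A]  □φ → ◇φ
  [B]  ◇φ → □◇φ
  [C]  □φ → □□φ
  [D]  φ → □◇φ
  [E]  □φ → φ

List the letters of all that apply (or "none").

A, E

R is reflexive: each world relates to itself.
R is not symmetric: b R d but not d R b.
R is not transitive: a R b and b R d but not a R d.
R is not euclidean: b R a and b R d but not a R d.
R is serial: every world has an R-successor.
(A) axiom D: valid iff R is serial. R is serial — valid.
(B) ◇φ → □◇φ (axiom 5) characterises the euclidean frames. R is not euclidean — not valid.
(C) □φ → □□φ is axiom 4; it is valid on a frame exactly when R is transitive. R is not transitive, so not valid.
(D) axiom B: valid iff R is symmetric. R is not symmetric — not valid.
(E) axiom T: valid iff R is reflexive. R is reflexive — valid.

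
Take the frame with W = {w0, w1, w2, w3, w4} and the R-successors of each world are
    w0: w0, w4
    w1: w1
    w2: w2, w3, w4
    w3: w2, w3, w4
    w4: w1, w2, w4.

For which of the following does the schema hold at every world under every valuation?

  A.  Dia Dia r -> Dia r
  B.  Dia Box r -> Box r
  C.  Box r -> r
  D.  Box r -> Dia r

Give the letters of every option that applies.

R is reflexive: each world relates to itself.
R is not transitive: w0 R w4 and w4 R w1 but not w0 R w1.
R is not euclidean: w0 R w4 and w0 R w0 but not w4 R w0.
R is serial: every world has an R-successor.
(A) Dia Dia r -> Dia r (the dual of axiom 4) characterises the transitive frames. R is not transitive — not valid.
(B) Dia Box r -> Box r (the dual of axiom 5) characterises the euclidean frames. R is not euclidean — not valid.
(C) Box r -> r is axiom T, which corresponds to reflexivity. R is reflexive — valid.
(D) Box r -> Dia r (axiom D) characterises the serial frames. R is serial — valid.

C, D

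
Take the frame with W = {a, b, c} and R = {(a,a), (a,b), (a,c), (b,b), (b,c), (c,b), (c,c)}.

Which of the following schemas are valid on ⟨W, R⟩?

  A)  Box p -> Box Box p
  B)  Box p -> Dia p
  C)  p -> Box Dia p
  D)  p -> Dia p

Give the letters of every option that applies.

R is reflexive: each world relates to itself.
R is not symmetric: a R b but not b R a.
R is transitive: R is closed under composition.
R is serial: every world has an R-successor.
(A) Box p -> Box Box p is axiom 4, which corresponds to transitivity. R is transitive — valid.
(B) Box p -> Dia p is axiom D, which corresponds to seriality. R is serial — valid.
(C) p -> Box Dia p (axiom B) characterises the symmetric frames. R is not symmetric — not valid.
(D) p -> Dia p is the dual of axiom T, which corresponds to reflexivity. R is reflexive — valid.

A, B, D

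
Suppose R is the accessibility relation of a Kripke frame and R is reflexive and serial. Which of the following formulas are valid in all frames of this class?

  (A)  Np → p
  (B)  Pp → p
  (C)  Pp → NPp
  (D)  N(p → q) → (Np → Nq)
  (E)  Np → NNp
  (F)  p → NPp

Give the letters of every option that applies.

A, D

(A) Np → p is axiom T, which corresponds to reflexivity. Every such R is reflexive — valid.
(B) Pp → p is valid only on frames where every R-edge is a self-loop. Such an R need not be a subset of the identity — not valid.
(C) Pp → NPp is axiom 5, which corresponds to the euclidean property. Such an R need not be euclidean — not valid.
(D) N(p → q) → (Np → Nq) is axiom K, valid on every Kripke frame — valid.
(E) Np → NNp is axiom 4; it is valid on a frame exactly when R is transitive. Such an R need not be transitive, so not valid.
(F) p → NPp (axiom B) characterises the symmetric frames. Such an R need not be symmetric — not valid.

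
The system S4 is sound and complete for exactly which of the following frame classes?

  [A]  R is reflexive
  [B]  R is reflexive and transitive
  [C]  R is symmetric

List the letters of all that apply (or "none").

(A) this class determines T (= KT), not S4.
(B) S4 is sound and complete for exactly this class.
(C) this class determines KB, not S4.

B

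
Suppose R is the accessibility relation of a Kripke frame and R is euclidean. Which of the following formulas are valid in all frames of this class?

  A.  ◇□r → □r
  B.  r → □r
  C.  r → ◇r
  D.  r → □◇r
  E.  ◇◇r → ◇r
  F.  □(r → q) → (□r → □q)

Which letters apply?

A, F

(A) the dual of axiom 5: valid iff R is euclidean. Every such R is euclidean — valid.
(B) r → □r is valid only on frames where every R-edge is a self-loop. Such an R need not be a subset of the identity — not valid.
(C) r → ◇r is the dual of axiom T; it is valid on a frame exactly when R is reflexive. Such an R need not be reflexive, so not valid.
(D) r → □◇r is axiom B, which corresponds to symmetry. Such an R need not be symmetric — not valid.
(E) ◇◇r → ◇r is the dual of axiom 4, which corresponds to transitivity. Such an R need not be transitive — not valid.
(F) this is just K, valid on every normal frame.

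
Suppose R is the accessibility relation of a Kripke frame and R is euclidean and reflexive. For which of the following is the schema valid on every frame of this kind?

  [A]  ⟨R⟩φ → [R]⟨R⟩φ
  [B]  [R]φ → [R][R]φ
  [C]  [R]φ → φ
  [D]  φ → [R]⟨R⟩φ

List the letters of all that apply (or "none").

A, B, C, D

A reflexive euclidean relation is also symmetric (from wRw and wRv the euclidean condition gives vRw) and hence transitive; it is an equivalence relation.
(A) ⟨R⟩φ → [R]⟨R⟩φ (axiom 5) characterises the euclidean frames. Every such R is euclidean — valid.
(B) [R]φ → [R][R]φ (axiom 4) characterises the transitive frames. Every such R is transitive — valid.
(C) [R]φ → φ is axiom T; it is valid on a frame exactly when R is reflexive. Every such R is reflexive, so valid.
(D) φ → [R]⟨R⟩φ is axiom B, which corresponds to symmetry. Every such R is symmetric — valid.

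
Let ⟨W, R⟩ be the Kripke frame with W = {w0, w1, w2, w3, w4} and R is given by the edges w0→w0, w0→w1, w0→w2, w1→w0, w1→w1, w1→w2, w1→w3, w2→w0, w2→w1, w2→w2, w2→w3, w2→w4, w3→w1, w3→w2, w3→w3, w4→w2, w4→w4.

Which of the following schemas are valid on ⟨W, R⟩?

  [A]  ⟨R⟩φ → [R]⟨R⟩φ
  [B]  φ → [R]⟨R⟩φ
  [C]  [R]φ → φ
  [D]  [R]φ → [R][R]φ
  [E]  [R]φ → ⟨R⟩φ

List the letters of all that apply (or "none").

R is reflexive: each world relates to itself.
R is symmetric: every R-edge is matched by its reverse.
R is not transitive: w0 R w1 and w1 R w3 but not w0 R w3.
R is not euclidean: w1 R w0 and w1 R w3 but not w0 R w3.
R is serial: every world has an R-successor.
(A) ⟨R⟩φ → [R]⟨R⟩φ (axiom 5) characterises the euclidean frames. R is not euclidean — not valid.
(B) φ → [R]⟨R⟩φ (axiom B) characterises the symmetric frames. R is symmetric — valid.
(C) [R]φ → φ (axiom T) characterises the reflexive frames. R is reflexive — valid.
(D) [R]φ → [R][R]φ is axiom 4, which corresponds to transitivity. R is not transitive — not valid.
(E) [R]φ → ⟨R⟩φ is axiom D, which corresponds to seriality. R is serial — valid.

B, C, E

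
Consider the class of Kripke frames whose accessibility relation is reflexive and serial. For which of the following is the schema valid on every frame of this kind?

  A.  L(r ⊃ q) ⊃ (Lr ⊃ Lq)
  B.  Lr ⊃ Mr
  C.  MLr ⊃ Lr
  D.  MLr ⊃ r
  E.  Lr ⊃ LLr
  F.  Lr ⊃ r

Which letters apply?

(A) this is just K, valid on every normal frame.
(B) axiom D: valid iff R is serial. Every such R is serial — valid.
(C) the dual of axiom 5: valid iff R is euclidean. Such an R need not be euclidean — not valid.
(D) MLr ⊃ r is the dual of axiom B; it is valid on a frame exactly when R is symmetric. Such an R need not be symmetric, so not valid.
(E) Lr ⊃ LLr (axiom 4) characterises the transitive frames. Such an R need not be transitive — not valid.
(F) Lr ⊃ r is axiom T, which corresponds to reflexivity. Every such R is reflexive — valid.

A, B, F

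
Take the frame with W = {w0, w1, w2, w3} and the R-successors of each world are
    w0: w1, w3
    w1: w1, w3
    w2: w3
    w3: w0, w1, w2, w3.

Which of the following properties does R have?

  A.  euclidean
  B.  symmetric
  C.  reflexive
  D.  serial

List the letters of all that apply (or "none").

(A) not euclidean: w3 R w0 and w3 R w2 but not w0 R w2.
(B) not symmetric: w0 R w1 but not w1 R w0.
(C) not reflexive: not w0 R w0.
(D) serial: every world has an R-successor.

D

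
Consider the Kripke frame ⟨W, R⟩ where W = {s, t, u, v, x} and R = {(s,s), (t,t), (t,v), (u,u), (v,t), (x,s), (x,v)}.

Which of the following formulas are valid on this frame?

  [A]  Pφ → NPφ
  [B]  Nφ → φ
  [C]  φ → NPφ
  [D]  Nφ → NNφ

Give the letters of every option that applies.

R is not reflexive: not v R v.
R is not symmetric: x R s but not s R x.
R is not transitive: v R t and t R v but not v R v.
R is not euclidean: x R s and x R v but not s R v.
(A) Pφ → NPφ is axiom 5, which corresponds to the euclidean property. R is not euclidean — not valid.
(B) axiom T: valid iff R is reflexive. R is not reflexive — not valid.
(C) φ → NPφ (axiom B) characterises the symmetric frames. R is not symmetric — not valid.
(D) Nφ → NNφ is axiom 4, which corresponds to transitivity. R is not transitive — not valid.

none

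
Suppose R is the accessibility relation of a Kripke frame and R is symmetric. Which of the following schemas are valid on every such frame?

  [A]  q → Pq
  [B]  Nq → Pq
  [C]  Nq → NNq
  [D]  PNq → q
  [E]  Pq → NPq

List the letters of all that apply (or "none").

(A) q → Pq is the dual of axiom T, which corresponds to reflexivity. Such an R need not be reflexive — not valid.
(B) Nq → Pq (axiom D) characterises the serial frames. Such an R need not be serial — not valid.
(C) axiom 4: valid iff R is transitive. Such an R need not be transitive — not valid.
(D) the dual of axiom B: valid iff R is symmetric. Every such R is symmetric — valid.
(E) Pq → NPq is axiom 5, which corresponds to the euclidean property. Such an R need not be euclidean — not valid.

D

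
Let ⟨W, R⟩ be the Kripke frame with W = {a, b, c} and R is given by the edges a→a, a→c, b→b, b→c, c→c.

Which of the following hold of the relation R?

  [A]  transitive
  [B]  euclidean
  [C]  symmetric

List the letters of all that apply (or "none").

(A) transitive: R is closed under composition.
(B) not euclidean: a R c and a R a but not c R a.
(C) not symmetric: a R c but not c R a.

A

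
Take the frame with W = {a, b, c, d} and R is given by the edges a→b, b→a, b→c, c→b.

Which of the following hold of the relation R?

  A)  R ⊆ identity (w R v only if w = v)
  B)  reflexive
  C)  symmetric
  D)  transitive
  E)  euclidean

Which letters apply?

(A) not ⊆ identity: a R b with a ≠ b.
(B) not reflexive: not a R a.
(C) symmetric: every R-edge is matched by its reverse.
(D) not transitive: a R b and b R a but not a R a.
(E) not euclidean: b R a and b R c but not a R c.

C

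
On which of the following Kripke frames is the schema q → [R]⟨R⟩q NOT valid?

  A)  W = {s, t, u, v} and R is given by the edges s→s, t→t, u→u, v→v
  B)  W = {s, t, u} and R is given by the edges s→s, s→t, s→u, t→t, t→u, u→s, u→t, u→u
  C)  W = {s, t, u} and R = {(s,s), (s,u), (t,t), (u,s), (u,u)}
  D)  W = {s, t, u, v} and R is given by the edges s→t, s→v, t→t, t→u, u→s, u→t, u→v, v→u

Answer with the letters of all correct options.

B, D

The schema q → [R]⟨R⟩q is axiom B; it is valid on a frame iff R is symmetric.
(A) R is symmetric (every R-edge is matched by its reverse), so the schema is valid here.
(B) R is not symmetric (s R t but not t R s), so the schema fails here.
(C) R is symmetric (every R-edge is matched by its reverse), so the schema is valid here.
(D) R is not symmetric (s R t but not t R s), so the schema fails here.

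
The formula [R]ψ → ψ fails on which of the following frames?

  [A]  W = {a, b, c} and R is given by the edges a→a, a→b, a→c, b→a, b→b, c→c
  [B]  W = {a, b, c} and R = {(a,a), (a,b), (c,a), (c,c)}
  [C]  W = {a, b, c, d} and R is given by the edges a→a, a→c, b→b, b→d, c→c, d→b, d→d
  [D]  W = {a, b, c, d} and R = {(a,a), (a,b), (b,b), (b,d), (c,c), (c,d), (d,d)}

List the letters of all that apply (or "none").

B

The schema [R]ψ → ψ is axiom T; it is valid on a frame iff R is reflexive.
(A) R is reflexive (each world relates to itself), so the schema is valid here.
(B) R is not reflexive (not b R b), so the schema fails here.
(C) R is reflexive (each world relates to itself), so the schema is valid here.
(D) R is reflexive (each world relates to itself), so the schema is valid here.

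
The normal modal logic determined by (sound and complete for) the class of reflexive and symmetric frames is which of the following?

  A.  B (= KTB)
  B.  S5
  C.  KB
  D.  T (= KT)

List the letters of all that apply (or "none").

(A) B (= KTB) is determined by exactly this class.
(B) S5 is determined by the class of reflexive, symmetric, and transitive frames.
(C) KB is determined by the class of symmetric frames.
(D) T (= KT) is determined by the class of reflexive frames.

A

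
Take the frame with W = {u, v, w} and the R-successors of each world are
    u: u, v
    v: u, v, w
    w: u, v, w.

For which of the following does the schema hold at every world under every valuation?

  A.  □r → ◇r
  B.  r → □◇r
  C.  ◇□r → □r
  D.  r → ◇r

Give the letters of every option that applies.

R is reflexive: each world relates to itself.
R is not symmetric: w R u but not u R w.
R is not euclidean: v R u and v R w but not u R w.
R is serial: every world has an R-successor.
(A) □r → ◇r (axiom D) characterises the serial frames. R is serial — valid.
(B) r → □◇r (axiom B) characterises the symmetric frames. R is not symmetric — not valid.
(C) ◇□r → □r (the dual of axiom 5) characterises the euclidean frames. R is not euclidean — not valid.
(D) r → ◇r is the dual of axiom T; it is valid on a frame exactly when R is reflexive. R is reflexive, so valid.

A, D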